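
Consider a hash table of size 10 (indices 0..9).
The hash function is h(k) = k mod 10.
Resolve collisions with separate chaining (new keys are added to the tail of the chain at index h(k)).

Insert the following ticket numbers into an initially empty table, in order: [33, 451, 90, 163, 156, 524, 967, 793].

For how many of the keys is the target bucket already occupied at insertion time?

2

Insert 33: h=3, bucket 3 empty -> new chain.
Insert 451: h=1, bucket 1 empty -> new chain.
Insert 90: h=0, bucket 0 empty -> new chain.
Insert 163: h=3, bucket 3 nonempty -> append to chain.
Insert 156: h=6, bucket 6 empty -> new chain.
Insert 524: h=4, bucket 4 empty -> new chain.
Insert 967: h=7, bucket 7 empty -> new chain.
Insert 793: h=3, bucket 3 nonempty -> append to chain.
Final buckets:
0: 90
1: 451
2: ∅
3: 33 -> 163 -> 793
4: 524
5: ∅
6: 156
7: 967
8: ∅
9: ∅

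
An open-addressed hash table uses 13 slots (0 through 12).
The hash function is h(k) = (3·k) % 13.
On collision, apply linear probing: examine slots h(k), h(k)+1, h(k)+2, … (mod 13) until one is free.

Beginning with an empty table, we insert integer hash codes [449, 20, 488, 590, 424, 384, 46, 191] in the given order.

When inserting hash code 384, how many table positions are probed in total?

449 hashes to 8; slot 8 is free -> place at 8.
20 hashes to 8; 8 taken -> place at 9.
488 hashes to 8; 8,9 taken -> place at 10.
590 hashes to 2; slot 2 is free -> place at 2.
424 hashes to 11; slot 11 is free -> place at 11.
384 hashes to 8; 8,9,10,11 taken -> place at 12.
46 hashes to 8; 8,9,10,11,12 taken -> place at 0.
191 hashes to 1; slot 1 is free -> place at 1.
Table: [46, 191, 590, ∅, ∅, ∅, ∅, ∅, 449, 20, 488, 424, 384]

5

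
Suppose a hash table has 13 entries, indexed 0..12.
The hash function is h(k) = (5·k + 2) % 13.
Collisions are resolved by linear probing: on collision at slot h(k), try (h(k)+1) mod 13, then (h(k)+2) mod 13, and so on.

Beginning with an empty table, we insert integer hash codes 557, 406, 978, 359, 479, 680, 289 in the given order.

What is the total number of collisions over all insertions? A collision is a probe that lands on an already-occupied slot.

8

Insert 557: h=5, slot 5 empty => index 5.
Insert 406: h=4, slot 4 empty => index 4.
Insert 978: h=4, slots 4,5 occupied => index 6.
Insert 359: h=3, slot 3 empty => index 3.
Insert 479: h=5, slots 5,6 occupied => index 7.
Insert 680: h=9, slot 9 empty => index 9.
Insert 289: h=4, slots 4,5,6,7 occupied => index 8.
Table: [., ., ., 359, 406, 557, 978, 479, 289, 680, ., ., .]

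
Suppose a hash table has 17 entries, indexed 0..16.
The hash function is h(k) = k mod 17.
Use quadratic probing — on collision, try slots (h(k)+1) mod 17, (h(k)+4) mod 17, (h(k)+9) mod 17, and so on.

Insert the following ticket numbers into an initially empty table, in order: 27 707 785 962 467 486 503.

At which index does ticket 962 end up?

27: h=10 => slot 10
707: h=10, probe 10,11 => slot 11
785: h=3 => slot 3
962: h=10, probe 10,11,14 => slot 14
467: h=8 => slot 8
486: h=10, probe 10,11,14,2 => slot 2
503: h=10, probe 10,11,14,2,9 => slot 9
Table: [_, _, 486, 785, _, _, _, _, 467, 503, 27, 707, _, _, 962, _, _]

14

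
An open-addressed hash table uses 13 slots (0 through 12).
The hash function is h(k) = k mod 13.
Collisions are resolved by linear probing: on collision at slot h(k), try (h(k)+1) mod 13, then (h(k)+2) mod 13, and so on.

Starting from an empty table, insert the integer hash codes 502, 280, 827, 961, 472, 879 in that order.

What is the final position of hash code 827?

502 hashes to 8; slot 8 is free -> place at 8.
280 hashes to 7; slot 7 is free -> place at 7.
827 hashes to 8; 8 taken -> place at 9.
961 hashes to 12; slot 12 is free -> place at 12.
472 hashes to 4; slot 4 is free -> place at 4.
879 hashes to 8; 8,9 taken -> place at 10.
Table: [., ., ., ., 472, ., ., 280, 502, 827, 879, ., 961]

9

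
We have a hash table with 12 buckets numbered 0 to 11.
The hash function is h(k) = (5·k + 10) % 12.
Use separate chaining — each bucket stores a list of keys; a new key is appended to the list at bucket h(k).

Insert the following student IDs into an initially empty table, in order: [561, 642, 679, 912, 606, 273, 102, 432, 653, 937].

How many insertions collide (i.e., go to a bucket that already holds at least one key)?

4

561 -> bucket 7
642 -> bucket 4
679 -> bucket 9
912 -> bucket 10
606 -> bucket 4 (collision)
273 -> bucket 7 (collision)
102 -> bucket 4 (collision)
432 -> bucket 10 (collision)
653 -> bucket 11
937 -> bucket 3
Final buckets:
0: -
1: -
2: -
3: 937
4: 642 -> 606 -> 102
5: -
6: -
7: 561 -> 273
8: -
9: 679
10: 912 -> 432
11: 653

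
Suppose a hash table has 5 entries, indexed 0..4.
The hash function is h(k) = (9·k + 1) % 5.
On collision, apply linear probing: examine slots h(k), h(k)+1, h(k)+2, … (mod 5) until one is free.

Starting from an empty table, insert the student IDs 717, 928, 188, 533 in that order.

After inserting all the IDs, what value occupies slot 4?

717

717: h=4 -> slot 4
928: h=3 -> slot 3
188: h=3, probe 3,4,0 -> slot 0
533: h=3, probe 3,4,0,1 -> slot 1
Table: [188, 533, ., 928, 717]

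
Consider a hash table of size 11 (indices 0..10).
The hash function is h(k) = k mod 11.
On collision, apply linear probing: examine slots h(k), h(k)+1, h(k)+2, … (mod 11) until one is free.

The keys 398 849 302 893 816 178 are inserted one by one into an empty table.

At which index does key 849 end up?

398 hashes to 2; slot 2 is free → place at 2.
849 hashes to 2; 2 taken → place at 3.
302 hashes to 5; slot 5 is free → place at 5.
893 hashes to 2; 2,3 taken → place at 4.
816 hashes to 2; 2,3,4,5 taken → place at 6.
178 hashes to 2; 2,3,4,5,6 taken → place at 7.
Table: [_, _, 398, 849, 893, 302, 816, 178, _, _, _]

3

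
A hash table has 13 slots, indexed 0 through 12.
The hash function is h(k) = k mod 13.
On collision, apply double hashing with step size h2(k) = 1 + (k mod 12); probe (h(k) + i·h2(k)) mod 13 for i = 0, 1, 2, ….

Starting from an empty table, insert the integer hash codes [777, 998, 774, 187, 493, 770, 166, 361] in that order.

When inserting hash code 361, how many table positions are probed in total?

3

777: h=10 => slot 10
998: h=10, h2=3, probe 10,0 => slot 0
774: h=7 => slot 7
187: h=5 => slot 5
493: h=12 => slot 12
770: h=3 => slot 3
166: h=10, h2=11, probe 10,8 => slot 8
361: h=10, h2=2, probe 10,12,1 => slot 1
Table: [998, 361, _, 770, _, 187, _, 774, 166, _, 777, _, 493]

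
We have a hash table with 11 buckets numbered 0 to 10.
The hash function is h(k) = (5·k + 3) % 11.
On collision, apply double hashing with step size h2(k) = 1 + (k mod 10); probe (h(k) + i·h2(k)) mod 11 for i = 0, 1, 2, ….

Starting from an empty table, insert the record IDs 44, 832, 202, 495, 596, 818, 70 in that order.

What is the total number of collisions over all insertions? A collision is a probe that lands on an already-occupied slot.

5

44: h=3 => slot 3
832: h=5 => slot 5
202: h=1 => slot 1
495: h=3, h2=6, probe 3,9 => slot 9
596: h=2 => slot 2
818: h=1, h2=9, probe 1,10 => slot 10
70: h=1, h2=1, probe 1,2,3,4 => slot 4
Table: [_, 202, 596, 44, 70, 832, _, _, _, 495, 818]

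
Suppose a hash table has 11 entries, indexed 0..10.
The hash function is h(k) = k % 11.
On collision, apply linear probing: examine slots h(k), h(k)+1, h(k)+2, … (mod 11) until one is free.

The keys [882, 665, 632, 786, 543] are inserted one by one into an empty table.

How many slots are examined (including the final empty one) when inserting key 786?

3

882: h=2 => slot 2
665: h=5 => slot 5
632: h=5, probe 5,6 => slot 6
786: h=5, probe 5,6,7 => slot 7
543: h=4 => slot 4
Table: [∅, ∅, 882, ∅, 543, 665, 632, 786, ∅, ∅, ∅]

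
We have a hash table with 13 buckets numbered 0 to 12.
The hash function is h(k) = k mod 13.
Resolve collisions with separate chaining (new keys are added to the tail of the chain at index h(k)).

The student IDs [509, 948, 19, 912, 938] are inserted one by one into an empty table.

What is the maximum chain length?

509 → bucket 2
948 → bucket 12
19 → bucket 6
912 → bucket 2 (collision)
938 → bucket 2 (collision)
Final buckets:
0: —
1: —
2: 509 -> 912 -> 938
3: —
4: —
5: —
6: 19
7: —
8: —
9: —
10: —
11: —
12: 948

3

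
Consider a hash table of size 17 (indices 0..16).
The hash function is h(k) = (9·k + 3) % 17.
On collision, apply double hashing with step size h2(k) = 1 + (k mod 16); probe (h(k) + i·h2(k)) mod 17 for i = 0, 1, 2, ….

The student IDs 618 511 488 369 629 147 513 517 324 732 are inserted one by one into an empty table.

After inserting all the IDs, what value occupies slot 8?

Insert 618: h=6, slot 6 empty → index 6.
Insert 511: h=12, slot 12 empty → index 12.
Insert 488: h=9, slot 9 empty → index 9.
Insert 369: h=9, h2=2, slot 9 occupied → index 11.
Insert 629: h=3, slot 3 empty → index 3.
Insert 147: h=0, slot 0 empty → index 0.
Insert 513: h=13, slot 13 empty → index 13.
Insert 517: h=15, slot 15 empty → index 15.
Insert 324: h=12, h2=5, slots 12,0 occupied → index 5.
Insert 732: h=12, h2=13, slot 12 occupied → index 8.
Table: [147, ., ., 629, ., 324, 618, ., 732, 488, ., 369, 511, 513, ., 517, .]

732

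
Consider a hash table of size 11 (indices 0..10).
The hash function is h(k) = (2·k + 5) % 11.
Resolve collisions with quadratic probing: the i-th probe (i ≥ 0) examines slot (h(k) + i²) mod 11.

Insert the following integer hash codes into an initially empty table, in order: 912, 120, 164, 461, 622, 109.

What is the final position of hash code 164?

912: h=3 -> slot 3
120: h=3, probe 3,4 -> slot 4
164: h=3, probe 3,4,7 -> slot 7
461: h=3, probe 3,4,7,1 -> slot 1
622: h=6 -> slot 6
109: h=3, probe 3,4,7,1,8 -> slot 8
Table: [∅, 461, ∅, 912, 120, ∅, 622, 164, 109, ∅, ∅]

7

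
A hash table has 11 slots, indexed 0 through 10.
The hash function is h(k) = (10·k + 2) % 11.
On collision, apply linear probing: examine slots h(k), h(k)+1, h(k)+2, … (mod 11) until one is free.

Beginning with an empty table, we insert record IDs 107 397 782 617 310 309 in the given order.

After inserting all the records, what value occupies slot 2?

107 hashes to 5; slot 5 is free → place at 5.
397 hashes to 1; slot 1 is free → place at 1.
782 hashes to 1; 1 taken → place at 2.
617 hashes to 1; 1,2 taken → place at 3.
310 hashes to 0; slot 0 is free → place at 0.
309 hashes to 1; 1,2,3 taken → place at 4.
Table: [310, 397, 782, 617, 309, 107, _, _, _, _, _]

782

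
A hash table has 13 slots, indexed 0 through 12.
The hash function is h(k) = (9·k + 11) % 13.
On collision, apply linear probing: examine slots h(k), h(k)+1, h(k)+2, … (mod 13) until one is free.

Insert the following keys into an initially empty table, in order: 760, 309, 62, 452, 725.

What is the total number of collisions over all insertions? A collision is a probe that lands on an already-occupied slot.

760 hashes to 0; slot 0 is free -> place at 0.
309 hashes to 10; slot 10 is free -> place at 10.
62 hashes to 10; 10 taken -> place at 11.
452 hashes to 10; 10,11 taken -> place at 12.
725 hashes to 10; 10,11,12,0 taken -> place at 1.
Table: [760, 725, _, _, _, _, _, _, _, _, 309, 62, 452]

7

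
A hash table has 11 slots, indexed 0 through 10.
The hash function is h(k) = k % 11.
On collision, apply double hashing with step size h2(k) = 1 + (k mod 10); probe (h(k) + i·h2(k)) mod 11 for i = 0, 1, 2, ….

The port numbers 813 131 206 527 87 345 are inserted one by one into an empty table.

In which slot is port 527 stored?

813: h=10 -> slot 10
131: h=10, h2=2, probe 10,1 -> slot 1
206: h=8 -> slot 8
527: h=10, h2=8, probe 10,7 -> slot 7
87: h=10, h2=8, probe 10,7,4 -> slot 4
345: h=4, h2=6, probe 4,10,5 -> slot 5
Table: [-, 131, -, -, 87, 345, -, 527, 206, -, 813]

7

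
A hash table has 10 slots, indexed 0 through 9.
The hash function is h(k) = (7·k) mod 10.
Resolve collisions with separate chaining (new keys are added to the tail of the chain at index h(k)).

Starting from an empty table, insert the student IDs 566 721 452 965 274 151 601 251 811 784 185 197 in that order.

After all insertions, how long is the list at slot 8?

2

566 -> bucket 2
721 -> bucket 7
452 -> bucket 4
965 -> bucket 5
274 -> bucket 8
151 -> bucket 7 (collision)
601 -> bucket 7 (collision)
251 -> bucket 7 (collision)
811 -> bucket 7 (collision)
784 -> bucket 8 (collision)
185 -> bucket 5 (collision)
197 -> bucket 9
Final buckets:
0: .
1: .
2: 566
3: .
4: 452
5: 965 -> 185
6: .
7: 721 -> 151 -> 601 -> 251 -> 811
8: 274 -> 784
9: 197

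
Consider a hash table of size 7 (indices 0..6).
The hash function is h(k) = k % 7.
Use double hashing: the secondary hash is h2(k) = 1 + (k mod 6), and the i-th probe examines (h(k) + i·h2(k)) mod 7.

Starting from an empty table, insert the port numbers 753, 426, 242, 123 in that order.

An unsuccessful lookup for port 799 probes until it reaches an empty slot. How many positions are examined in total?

2

Insert 753: h=4, slot 4 empty → index 4.
Insert 426: h=6, slot 6 empty → index 6.
Insert 242: h=4, h2=3, slot 4 occupied → index 0.
Insert 123: h=4, h2=4, slot 4 occupied → index 1.
Table: [242, 123, _, _, 753, _, 426]
Lookup 799: h=1, h2=2, probe 1,3 → slot 3 empty, not found.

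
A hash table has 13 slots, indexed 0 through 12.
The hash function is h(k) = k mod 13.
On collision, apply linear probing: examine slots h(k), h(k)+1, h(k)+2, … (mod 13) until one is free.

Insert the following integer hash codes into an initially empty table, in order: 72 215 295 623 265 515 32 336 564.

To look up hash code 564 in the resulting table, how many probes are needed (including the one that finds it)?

9

72: h=7 -> slot 7
215: h=7, probe 7,8 -> slot 8
295: h=9 -> slot 9
623: h=12 -> slot 12
265: h=5 -> slot 5
515: h=8, probe 8,9,10 -> slot 10
32: h=6 -> slot 6
336: h=11 -> slot 11
564: h=5, probe 5,6,7,8,9,10,11,12,0 -> slot 0
Table: [564, —, —, —, —, 265, 32, 72, 215, 295, 515, 336, 623]
Lookup 564: h=5, probe 5,6,7,8,9,10,11,12,0 → found at 0.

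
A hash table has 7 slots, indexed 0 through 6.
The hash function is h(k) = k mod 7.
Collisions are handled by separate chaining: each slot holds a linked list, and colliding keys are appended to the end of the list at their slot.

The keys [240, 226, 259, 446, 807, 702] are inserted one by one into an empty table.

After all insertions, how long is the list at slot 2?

4

Insert 240: h=2, bucket 2 empty → new chain.
Insert 226: h=2, bucket 2 nonempty → append to chain.
Insert 259: h=0, bucket 0 empty → new chain.
Insert 446: h=5, bucket 5 empty → new chain.
Insert 807: h=2, bucket 2 nonempty → append to chain.
Insert 702: h=2, bucket 2 nonempty → append to chain.
Final buckets:
0: 259
1: —
2: 240 -> 226 -> 807 -> 702
3: —
4: —
5: 446
6: —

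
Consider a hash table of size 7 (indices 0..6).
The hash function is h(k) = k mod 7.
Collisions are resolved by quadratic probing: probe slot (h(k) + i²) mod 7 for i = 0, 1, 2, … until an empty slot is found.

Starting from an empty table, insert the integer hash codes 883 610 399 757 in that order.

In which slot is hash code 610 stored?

883 hashes to 1; slot 1 is free -> place at 1.
610 hashes to 1; 1 taken -> place at 2.
399 hashes to 0; slot 0 is free -> place at 0.
757 hashes to 1; 1,2 taken -> place at 5.
Table: [399, 883, 610, _, _, 757, _]

2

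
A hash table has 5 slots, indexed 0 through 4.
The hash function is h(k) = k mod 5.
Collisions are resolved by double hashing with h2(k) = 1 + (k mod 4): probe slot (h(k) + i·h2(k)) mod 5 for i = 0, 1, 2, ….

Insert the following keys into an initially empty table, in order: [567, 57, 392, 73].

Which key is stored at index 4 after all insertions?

57

567: h=2 -> slot 2
57: h=2, h2=2, probe 2,4 -> slot 4
392: h=2, h2=1, probe 2,3 -> slot 3
73: h=3, h2=2, probe 3,0 -> slot 0
Table: [73, ∅, 567, 392, 57]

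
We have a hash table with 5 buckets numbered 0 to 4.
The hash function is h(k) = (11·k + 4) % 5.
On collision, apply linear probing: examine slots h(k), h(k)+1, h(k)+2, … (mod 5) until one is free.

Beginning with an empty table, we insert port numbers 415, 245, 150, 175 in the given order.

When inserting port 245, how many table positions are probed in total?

2

415 hashes to 4; slot 4 is free -> place at 4.
245 hashes to 4; 4 taken -> place at 0.
150 hashes to 4; 4,0 taken -> place at 1.
175 hashes to 4; 4,0,1 taken -> place at 2.
Table: [245, 150, 175, —, 415]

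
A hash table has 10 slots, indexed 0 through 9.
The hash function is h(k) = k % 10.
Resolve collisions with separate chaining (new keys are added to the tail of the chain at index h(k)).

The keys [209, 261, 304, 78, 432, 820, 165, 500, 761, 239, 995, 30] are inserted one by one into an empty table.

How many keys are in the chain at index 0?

209 → bucket 9
261 → bucket 1
304 → bucket 4
78 → bucket 8
432 → bucket 2
820 → bucket 0
165 → bucket 5
500 → bucket 0 (collision)
761 → bucket 1 (collision)
239 → bucket 9 (collision)
995 → bucket 5 (collision)
30 → bucket 0 (collision)
Final buckets:
0: 820 -> 500 -> 30
1: 261 -> 761
2: 432
3: .
4: 304
5: 165 -> 995
6: .
7: .
8: 78
9: 209 -> 239

3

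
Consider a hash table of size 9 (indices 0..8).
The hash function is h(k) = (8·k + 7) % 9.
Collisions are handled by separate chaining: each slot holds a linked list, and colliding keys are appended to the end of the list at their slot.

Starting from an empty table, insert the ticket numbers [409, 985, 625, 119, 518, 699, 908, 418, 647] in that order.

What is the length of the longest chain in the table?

409 → bucket 3
985 → bucket 3 (collision)
625 → bucket 3 (collision)
119 → bucket 5
518 → bucket 2
699 → bucket 1
908 → bucket 8
418 → bucket 3 (collision)
647 → bucket 8 (collision)
Final buckets:
0: -
1: 699
2: 518
3: 409 -> 985 -> 625 -> 418
4: -
5: 119
6: -
7: -
8: 908 -> 647

4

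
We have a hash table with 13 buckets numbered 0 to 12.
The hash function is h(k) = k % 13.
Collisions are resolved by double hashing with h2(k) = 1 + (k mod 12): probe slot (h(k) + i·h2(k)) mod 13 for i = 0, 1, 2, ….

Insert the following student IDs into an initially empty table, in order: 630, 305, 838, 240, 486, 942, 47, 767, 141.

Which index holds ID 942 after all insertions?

0

630 hashes to 6; slot 6 is free => place at 6.
305 hashes to 6, h2=6; 6 taken => place at 12.
838 hashes to 6, h2=11; 6 taken => place at 4.
240 hashes to 6, h2=1; 6 taken => place at 7.
486 hashes to 5; slot 5 is free => place at 5.
942 hashes to 6, h2=7; 6 taken => place at 0.
47 hashes to 8; slot 8 is free => place at 8.
767 hashes to 0, h2=12; 0,12 taken => place at 11.
141 hashes to 11, h2=10; 11,8,5 taken => place at 2.
Table: [942, ∅, 141, ∅, 838, 486, 630, 240, 47, ∅, ∅, 767, 305]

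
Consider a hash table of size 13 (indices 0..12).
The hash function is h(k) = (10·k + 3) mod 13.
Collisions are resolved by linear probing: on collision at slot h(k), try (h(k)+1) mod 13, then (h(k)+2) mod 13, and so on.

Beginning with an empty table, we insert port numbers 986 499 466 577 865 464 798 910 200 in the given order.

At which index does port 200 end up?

6

986 hashes to 9; slot 9 is free -> place at 9.
499 hashes to 1; slot 1 is free -> place at 1.
466 hashes to 9; 9 taken -> place at 10.
577 hashes to 1; 1 taken -> place at 2.
865 hashes to 8; slot 8 is free -> place at 8.
464 hashes to 2; 2 taken -> place at 3.
798 hashes to 1; 1,2,3 taken -> place at 4.
910 hashes to 3; 3,4 taken -> place at 5.
200 hashes to 1; 1,2,3,4,5 taken -> place at 6.
Table: [-, 499, 577, 464, 798, 910, 200, -, 865, 986, 466, -, -]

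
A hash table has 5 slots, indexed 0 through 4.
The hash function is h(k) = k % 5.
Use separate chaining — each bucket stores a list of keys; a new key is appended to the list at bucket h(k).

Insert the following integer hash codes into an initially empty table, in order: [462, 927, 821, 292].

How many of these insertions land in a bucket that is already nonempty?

2

462 -> bucket 2
927 -> bucket 2 (collision)
821 -> bucket 1
292 -> bucket 2 (collision)
Final buckets:
0: .
1: 821
2: 462 -> 927 -> 292
3: .
4: .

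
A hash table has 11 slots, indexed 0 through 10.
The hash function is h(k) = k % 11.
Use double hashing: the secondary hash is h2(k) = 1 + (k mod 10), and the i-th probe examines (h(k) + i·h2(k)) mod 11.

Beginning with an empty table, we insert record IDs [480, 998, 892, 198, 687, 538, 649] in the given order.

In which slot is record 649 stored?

Insert 480: h=7, slot 7 empty → index 7.
Insert 998: h=8, slot 8 empty → index 8.
Insert 892: h=1, slot 1 empty → index 1.
Insert 198: h=0, slot 0 empty → index 0.
Insert 687: h=5, slot 5 empty → index 5.
Insert 538: h=10, slot 10 empty → index 10.
Insert 649: h=0, h2=10, slots 0,10 occupied → index 9.
Table: [198, 892, —, —, —, 687, —, 480, 998, 649, 538]

9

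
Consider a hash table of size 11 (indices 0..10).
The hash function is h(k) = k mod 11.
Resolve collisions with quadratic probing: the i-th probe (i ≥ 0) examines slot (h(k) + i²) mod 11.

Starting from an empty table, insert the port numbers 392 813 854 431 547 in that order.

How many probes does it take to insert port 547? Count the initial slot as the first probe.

2

392: h=7 => slot 7
813: h=10 => slot 10
854: h=7, probe 7,8 => slot 8
431: h=2 => slot 2
547: h=8, probe 8,9 => slot 9
Table: [., ., 431, ., ., ., ., 392, 854, 547, 813]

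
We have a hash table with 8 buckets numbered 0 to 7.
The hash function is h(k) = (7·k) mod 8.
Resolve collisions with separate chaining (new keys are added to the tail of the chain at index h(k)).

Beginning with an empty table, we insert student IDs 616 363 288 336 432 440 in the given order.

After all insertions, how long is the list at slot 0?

Insert 616: h=0, bucket 0 empty -> new chain.
Insert 363: h=5, bucket 5 empty -> new chain.
Insert 288: h=0, bucket 0 nonempty -> append to chain.
Insert 336: h=0, bucket 0 nonempty -> append to chain.
Insert 432: h=0, bucket 0 nonempty -> append to chain.
Insert 440: h=0, bucket 0 nonempty -> append to chain.
Final buckets:
0: 616 -> 288 -> 336 -> 432 -> 440
1: -
2: -
3: -
4: -
5: 363
6: -
7: -

5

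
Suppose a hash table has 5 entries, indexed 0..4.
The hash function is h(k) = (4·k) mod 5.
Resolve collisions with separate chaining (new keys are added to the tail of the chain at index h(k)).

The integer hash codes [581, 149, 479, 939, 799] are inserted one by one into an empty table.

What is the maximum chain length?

Insert 581: h=4, bucket 4 empty -> new chain.
Insert 149: h=1, bucket 1 empty -> new chain.
Insert 479: h=1, bucket 1 nonempty -> append to chain.
Insert 939: h=1, bucket 1 nonempty -> append to chain.
Insert 799: h=1, bucket 1 nonempty -> append to chain.
Final buckets:
0: _
1: 149 -> 479 -> 939 -> 799
2: _
3: _
4: 581

4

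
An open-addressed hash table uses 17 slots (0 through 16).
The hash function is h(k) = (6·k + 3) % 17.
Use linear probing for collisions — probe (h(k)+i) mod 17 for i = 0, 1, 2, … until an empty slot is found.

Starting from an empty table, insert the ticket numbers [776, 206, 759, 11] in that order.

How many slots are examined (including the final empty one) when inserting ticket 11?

3

Insert 776: h=1, slot 1 empty -> index 1.
Insert 206: h=15, slot 15 empty -> index 15.
Insert 759: h=1, slot 1 occupied -> index 2.
Insert 11: h=1, slots 1,2 occupied -> index 3.
Table: [., 776, 759, 11, ., ., ., ., ., ., ., ., ., ., ., 206, .]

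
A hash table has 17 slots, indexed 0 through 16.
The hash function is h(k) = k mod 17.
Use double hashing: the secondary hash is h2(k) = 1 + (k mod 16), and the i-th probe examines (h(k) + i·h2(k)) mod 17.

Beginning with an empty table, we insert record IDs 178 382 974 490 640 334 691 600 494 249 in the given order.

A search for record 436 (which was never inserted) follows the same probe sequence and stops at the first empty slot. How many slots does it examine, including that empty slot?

2

178: h=8 => slot 8
382: h=8, h2=15, probe 8,6 => slot 6
974: h=5 => slot 5
490: h=14 => slot 14
640: h=11 => slot 11
334: h=11, h2=15, probe 11,9 => slot 9
691: h=11, h2=4, probe 11,15 => slot 15
600: h=5, h2=9, probe 5,14,6,15,7 => slot 7
494: h=1 => slot 1
249: h=11, h2=10, probe 11,4 => slot 4
Table: [-, 494, -, -, 249, 974, 382, 600, 178, 334, -, 640, -, -, 490, 691, -]
Lookup 436: h=11, h2=5, probe 11,16 → slot 16 empty, not found.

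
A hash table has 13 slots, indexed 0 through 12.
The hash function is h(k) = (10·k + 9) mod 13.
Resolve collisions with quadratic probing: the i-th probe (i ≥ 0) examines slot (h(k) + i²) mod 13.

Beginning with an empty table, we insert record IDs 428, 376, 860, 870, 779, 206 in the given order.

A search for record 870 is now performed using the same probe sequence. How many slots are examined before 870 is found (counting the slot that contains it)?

428 hashes to 12; slot 12 is free => place at 12.
376 hashes to 12; 12 taken => place at 0.
860 hashes to 3; slot 3 is free => place at 3.
870 hashes to 12; 12,0,3 taken => place at 8.
779 hashes to 12; 12,0,3,8 taken => place at 2.
206 hashes to 2; 2,3 taken => place at 6.
Table: [376, _, 779, 860, _, _, 206, _, 870, _, _, _, 428]
Lookup 870: h=12, probe 12,0,3,8 → found at 8.

4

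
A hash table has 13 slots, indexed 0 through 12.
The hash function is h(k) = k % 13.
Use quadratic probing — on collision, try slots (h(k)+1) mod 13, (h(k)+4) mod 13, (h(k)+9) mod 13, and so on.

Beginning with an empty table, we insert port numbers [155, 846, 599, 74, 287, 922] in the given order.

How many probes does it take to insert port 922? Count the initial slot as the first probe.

155: h=12 → slot 12
846: h=1 → slot 1
599: h=1, probe 1,2 → slot 2
74: h=9 → slot 9
287: h=1, probe 1,2,5 → slot 5
922: h=12, probe 12,0 → slot 0
Table: [922, 846, 599, —, —, 287, —, —, —, 74, —, —, 155]

2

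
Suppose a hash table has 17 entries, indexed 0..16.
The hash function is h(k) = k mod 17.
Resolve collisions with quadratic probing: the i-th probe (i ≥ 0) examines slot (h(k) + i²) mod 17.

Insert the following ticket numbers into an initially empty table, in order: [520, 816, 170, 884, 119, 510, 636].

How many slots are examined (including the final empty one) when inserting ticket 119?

4

Insert 520: h=10, slot 10 empty => index 10.
Insert 816: h=0, slot 0 empty => index 0.
Insert 170: h=0, slot 0 occupied => index 1.
Insert 884: h=0, slots 0,1 occupied => index 4.
Insert 119: h=0, slots 0,1,4 occupied => index 9.
Insert 510: h=0, slots 0,1,4,9 occupied => index 16.
Insert 636: h=7, slot 7 empty => index 7.
Table: [816, 170, ∅, ∅, 884, ∅, ∅, 636, ∅, 119, 520, ∅, ∅, ∅, ∅, ∅, 510]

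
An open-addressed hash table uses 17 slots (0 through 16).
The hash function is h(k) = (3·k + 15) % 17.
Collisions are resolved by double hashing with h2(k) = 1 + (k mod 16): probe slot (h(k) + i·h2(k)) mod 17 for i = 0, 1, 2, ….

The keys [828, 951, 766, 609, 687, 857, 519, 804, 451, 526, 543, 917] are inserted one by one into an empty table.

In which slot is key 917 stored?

7

828 hashes to 0; slot 0 is free -> place at 0.
951 hashes to 12; slot 12 is free -> place at 12.
766 hashes to 1; slot 1 is free -> place at 1.
609 hashes to 6; slot 6 is free -> place at 6.
687 hashes to 2; slot 2 is free -> place at 2.
857 hashes to 2, h2=10; 2,12 taken -> place at 5.
519 hashes to 8; slot 8 is free -> place at 8.
804 hashes to 13; slot 13 is free -> place at 13.
451 hashes to 8, h2=4; 8,12 taken -> place at 16.
526 hashes to 12, h2=15; 12 taken -> place at 10.
543 hashes to 12, h2=16; 12 taken -> place at 11.
917 hashes to 12, h2=6; 12,1 taken -> place at 7.
Table: [828, 766, 687, -, -, 857, 609, 917, 519, -, 526, 543, 951, 804, -, -, 451]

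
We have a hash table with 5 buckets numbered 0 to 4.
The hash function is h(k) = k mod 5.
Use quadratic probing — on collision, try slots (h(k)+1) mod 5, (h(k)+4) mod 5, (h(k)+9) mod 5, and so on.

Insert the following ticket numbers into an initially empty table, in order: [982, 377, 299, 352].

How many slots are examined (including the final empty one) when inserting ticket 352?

982: h=2 → slot 2
377: h=2, probe 2,3 → slot 3
299: h=4 → slot 4
352: h=2, probe 2,3,1 → slot 1
Table: [∅, 352, 982, 377, 299]

3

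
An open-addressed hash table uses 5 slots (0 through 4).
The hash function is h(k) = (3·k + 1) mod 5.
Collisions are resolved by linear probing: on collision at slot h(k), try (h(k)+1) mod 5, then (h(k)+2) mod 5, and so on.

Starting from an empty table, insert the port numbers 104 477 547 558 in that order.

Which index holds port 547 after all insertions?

4

Insert 104: h=3, slot 3 empty → index 3.
Insert 477: h=2, slot 2 empty → index 2.
Insert 547: h=2, slots 2,3 occupied → index 4.
Insert 558: h=0, slot 0 empty → index 0.
Table: [558, ∅, 477, 104, 547]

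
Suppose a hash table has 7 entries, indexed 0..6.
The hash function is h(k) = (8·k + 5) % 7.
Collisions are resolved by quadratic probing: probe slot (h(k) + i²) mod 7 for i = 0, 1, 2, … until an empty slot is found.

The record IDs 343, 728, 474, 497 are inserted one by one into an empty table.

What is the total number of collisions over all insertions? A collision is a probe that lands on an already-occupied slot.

343: h=5 => slot 5
728: h=5, probe 5,6 => slot 6
474: h=3 => slot 3
497: h=5, probe 5,6,2 => slot 2
Table: [∅, ∅, 497, 474, ∅, 343, 728]

3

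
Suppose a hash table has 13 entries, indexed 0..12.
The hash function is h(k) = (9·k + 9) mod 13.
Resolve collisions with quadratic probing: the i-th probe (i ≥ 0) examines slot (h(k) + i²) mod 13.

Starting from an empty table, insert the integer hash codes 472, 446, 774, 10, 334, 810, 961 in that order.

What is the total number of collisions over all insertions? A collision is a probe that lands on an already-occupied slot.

Insert 472: h=6, slot 6 empty → index 6.
Insert 446: h=6, slot 6 occupied → index 7.
Insert 774: h=7, slot 7 occupied → index 8.
Insert 10: h=8, slot 8 occupied → index 9.
Insert 334: h=12, slot 12 empty → index 12.
Insert 810: h=6, slots 6,7 occupied → index 10.
Insert 961: h=0, slot 0 empty → index 0.
Table: [961, _, _, _, _, _, 472, 446, 774, 10, 810, _, 334]

5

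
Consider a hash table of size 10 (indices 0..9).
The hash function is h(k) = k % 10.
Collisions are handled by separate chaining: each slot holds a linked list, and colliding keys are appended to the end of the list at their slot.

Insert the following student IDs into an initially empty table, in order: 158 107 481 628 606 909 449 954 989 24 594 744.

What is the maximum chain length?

4

158 → bucket 8
107 → bucket 7
481 → bucket 1
628 → bucket 8 (collision)
606 → bucket 6
909 → bucket 9
449 → bucket 9 (collision)
954 → bucket 4
989 → bucket 9 (collision)
24 → bucket 4 (collision)
594 → bucket 4 (collision)
744 → bucket 4 (collision)
Final buckets:
0: .
1: 481
2: .
3: .
4: 954 -> 24 -> 594 -> 744
5: .
6: 606
7: 107
8: 158 -> 628
9: 909 -> 449 -> 989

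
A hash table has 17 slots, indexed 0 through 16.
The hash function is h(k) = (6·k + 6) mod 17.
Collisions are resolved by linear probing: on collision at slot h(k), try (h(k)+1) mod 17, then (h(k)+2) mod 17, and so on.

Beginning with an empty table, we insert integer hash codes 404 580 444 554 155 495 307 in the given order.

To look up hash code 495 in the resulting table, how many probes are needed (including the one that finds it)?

4

404 hashes to 16; slot 16 is free -> place at 16.
580 hashes to 1; slot 1 is free -> place at 1.
444 hashes to 1; 1 taken -> place at 2.
554 hashes to 15; slot 15 is free -> place at 15.
155 hashes to 1; 1,2 taken -> place at 3.
495 hashes to 1; 1,2,3 taken -> place at 4.
307 hashes to 12; slot 12 is free -> place at 12.
Table: [∅, 580, 444, 155, 495, ∅, ∅, ∅, ∅, ∅, ∅, ∅, 307, ∅, ∅, 554, 404]
Lookup 495: h=1, probe 1,2,3,4 → found at 4.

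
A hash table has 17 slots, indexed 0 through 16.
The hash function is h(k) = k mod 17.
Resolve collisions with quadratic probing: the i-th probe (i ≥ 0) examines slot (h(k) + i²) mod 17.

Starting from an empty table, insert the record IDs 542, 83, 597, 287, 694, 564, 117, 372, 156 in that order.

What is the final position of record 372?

Insert 542: h=15, slot 15 empty -> index 15.
Insert 83: h=15, slot 15 occupied -> index 16.
Insert 597: h=2, slot 2 empty -> index 2.
Insert 287: h=15, slots 15,16,2 occupied -> index 7.
Insert 694: h=14, slot 14 empty -> index 14.
Insert 564: h=3, slot 3 empty -> index 3.
Insert 117: h=15, slots 15,16,2,7,14 occupied -> index 6.
Insert 372: h=15, slots 15,16,2,7,14,6 occupied -> index 0.
Insert 156: h=3, slot 3 occupied -> index 4.
Table: [372, —, 597, 564, 156, —, 117, 287, —, —, —, —, —, —, 694, 542, 83]

0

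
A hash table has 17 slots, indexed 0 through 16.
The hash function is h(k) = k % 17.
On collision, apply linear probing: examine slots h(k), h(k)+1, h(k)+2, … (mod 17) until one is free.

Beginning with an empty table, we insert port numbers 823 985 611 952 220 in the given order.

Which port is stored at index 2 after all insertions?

823 hashes to 7; slot 7 is free -> place at 7.
985 hashes to 16; slot 16 is free -> place at 16.
611 hashes to 16; 16 taken -> place at 0.
952 hashes to 0; 0 taken -> place at 1.
220 hashes to 16; 16,0,1 taken -> place at 2.
Table: [611, 952, 220, _, _, _, _, 823, _, _, _, _, _, _, _, _, 985]

220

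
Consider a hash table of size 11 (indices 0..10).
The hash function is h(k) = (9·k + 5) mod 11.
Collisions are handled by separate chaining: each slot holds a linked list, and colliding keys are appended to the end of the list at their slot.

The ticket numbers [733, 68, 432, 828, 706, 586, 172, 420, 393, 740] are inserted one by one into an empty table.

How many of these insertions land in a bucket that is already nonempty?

6

733 → bucket 2
68 → bucket 1
432 → bucket 10
828 → bucket 10 (collision)
706 → bucket 1 (collision)
586 → bucket 10 (collision)
172 → bucket 2 (collision)
420 → bucket 1 (collision)
393 → bucket 0
740 → bucket 10 (collision)
Final buckets:
0: 393
1: 68 -> 706 -> 420
2: 733 -> 172
3: —
4: —
5: —
6: —
7: —
8: —
9: —
10: 432 -> 828 -> 586 -> 740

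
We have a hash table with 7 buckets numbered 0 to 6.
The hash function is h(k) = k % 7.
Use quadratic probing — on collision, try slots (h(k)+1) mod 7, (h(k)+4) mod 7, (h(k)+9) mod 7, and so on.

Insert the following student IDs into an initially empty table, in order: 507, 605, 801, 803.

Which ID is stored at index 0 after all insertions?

801

507: h=3 → slot 3
605: h=3, probe 3,4 → slot 4
801: h=3, probe 3,4,0 → slot 0
803: h=5 → slot 5
Table: [801, ., ., 507, 605, 803, .]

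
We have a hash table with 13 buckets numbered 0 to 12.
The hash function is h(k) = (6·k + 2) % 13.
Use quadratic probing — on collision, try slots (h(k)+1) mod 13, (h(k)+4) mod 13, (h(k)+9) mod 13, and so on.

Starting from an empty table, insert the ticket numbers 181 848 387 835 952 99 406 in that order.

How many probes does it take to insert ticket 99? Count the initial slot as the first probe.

2

181: h=9 -> slot 9
848: h=7 -> slot 7
387: h=10 -> slot 10
835: h=7, probe 7,8 -> slot 8
952: h=7, probe 7,8,11 -> slot 11
99: h=11, probe 11,12 -> slot 12
406: h=7, probe 7,8,11,3 -> slot 3
Table: [-, -, -, 406, -, -, -, 848, 835, 181, 387, 952, 99]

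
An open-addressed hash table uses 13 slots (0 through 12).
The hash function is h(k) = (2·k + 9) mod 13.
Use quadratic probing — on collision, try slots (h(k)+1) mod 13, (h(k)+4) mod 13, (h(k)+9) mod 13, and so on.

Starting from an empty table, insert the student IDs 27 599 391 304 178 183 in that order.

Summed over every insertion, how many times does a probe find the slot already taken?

6

Insert 27: h=11, slot 11 empty => index 11.
Insert 599: h=11, slot 11 occupied => index 12.
Insert 391: h=11, slots 11,12 occupied => index 2.
Insert 304: h=6, slot 6 empty => index 6.
Insert 178: h=1, slot 1 empty => index 1.
Insert 183: h=11, slots 11,12,2 occupied => index 7.
Table: [_, 178, 391, _, _, _, 304, 183, _, _, _, 27, 599]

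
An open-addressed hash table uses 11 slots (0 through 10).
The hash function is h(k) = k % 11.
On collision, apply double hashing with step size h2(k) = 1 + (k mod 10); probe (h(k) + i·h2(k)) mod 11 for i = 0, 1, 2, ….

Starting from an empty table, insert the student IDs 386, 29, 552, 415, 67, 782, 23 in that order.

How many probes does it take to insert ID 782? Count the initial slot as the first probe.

386 hashes to 1; slot 1 is free -> place at 1.
29 hashes to 7; slot 7 is free -> place at 7.
552 hashes to 2; slot 2 is free -> place at 2.
415 hashes to 8; slot 8 is free -> place at 8.
67 hashes to 1, h2=8; 1 taken -> place at 9.
782 hashes to 1, h2=3; 1 taken -> place at 4.
23 hashes to 1, h2=4; 1 taken -> place at 5.
Table: [-, 386, 552, -, 782, 23, -, 29, 415, 67, -]

2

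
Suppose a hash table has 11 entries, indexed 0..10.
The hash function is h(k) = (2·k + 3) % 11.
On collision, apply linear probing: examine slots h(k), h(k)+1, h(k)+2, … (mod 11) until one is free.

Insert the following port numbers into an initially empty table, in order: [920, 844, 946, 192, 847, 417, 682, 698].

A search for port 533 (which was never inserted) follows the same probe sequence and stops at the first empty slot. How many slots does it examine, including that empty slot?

8

Insert 920: h=6, slot 6 empty => index 6.
Insert 844: h=8, slot 8 empty => index 8.
Insert 946: h=3, slot 3 empty => index 3.
Insert 192: h=2, slot 2 empty => index 2.
Insert 847: h=3, slot 3 occupied => index 4.
Insert 417: h=1, slot 1 empty => index 1.
Insert 682: h=3, slots 3,4 occupied => index 5.
Insert 698: h=2, slots 2,3,4,5,6 occupied => index 7.
Table: [., 417, 192, 946, 847, 682, 920, 698, 844, ., .]
Lookup 533: h=2, probe 2,3,4,5,6,7,8,9 → slot 9 empty, not found.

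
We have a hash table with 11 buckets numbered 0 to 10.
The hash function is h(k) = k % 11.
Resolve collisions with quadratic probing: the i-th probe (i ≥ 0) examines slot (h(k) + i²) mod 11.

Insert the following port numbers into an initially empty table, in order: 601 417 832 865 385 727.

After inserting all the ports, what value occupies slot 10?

Insert 601: h=7, slot 7 empty => index 7.
Insert 417: h=10, slot 10 empty => index 10.
Insert 832: h=7, slot 7 occupied => index 8.
Insert 865: h=7, slots 7,8 occupied => index 0.
Insert 385: h=0, slot 0 occupied => index 1.
Insert 727: h=1, slot 1 occupied => index 2.
Table: [865, 385, 727, _, _, _, _, 601, 832, _, 417]

417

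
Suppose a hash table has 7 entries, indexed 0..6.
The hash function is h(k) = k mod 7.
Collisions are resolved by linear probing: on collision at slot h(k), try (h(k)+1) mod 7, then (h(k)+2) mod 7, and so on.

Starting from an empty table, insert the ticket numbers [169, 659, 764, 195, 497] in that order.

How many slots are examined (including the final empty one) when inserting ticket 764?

3

169: h=1 → slot 1
659: h=1, probe 1,2 → slot 2
764: h=1, probe 1,2,3 → slot 3
195: h=6 → slot 6
497: h=0 → slot 0
Table: [497, 169, 659, 764, —, —, 195]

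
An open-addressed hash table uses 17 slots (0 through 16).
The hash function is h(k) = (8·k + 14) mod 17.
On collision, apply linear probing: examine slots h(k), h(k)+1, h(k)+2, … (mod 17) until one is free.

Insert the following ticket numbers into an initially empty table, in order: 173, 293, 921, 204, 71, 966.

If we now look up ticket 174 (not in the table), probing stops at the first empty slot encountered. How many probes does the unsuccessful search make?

2

Insert 173: h=4, slot 4 empty -> index 4.
Insert 293: h=12, slot 12 empty -> index 12.
Insert 921: h=4, slot 4 occupied -> index 5.
Insert 204: h=14, slot 14 empty -> index 14.
Insert 71: h=4, slots 4,5 occupied -> index 6.
Insert 966: h=7, slot 7 empty -> index 7.
Table: [., ., ., ., 173, 921, 71, 966, ., ., ., ., 293, ., 204, ., .]
Lookup 174: h=12, probe 12,13 → slot 13 empty, not found.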